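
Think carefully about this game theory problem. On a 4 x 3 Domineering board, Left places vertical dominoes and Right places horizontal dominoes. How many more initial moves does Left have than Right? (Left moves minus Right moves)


Board is 4 x 3 (rows x cols).
Left (vertical) placements: (rows-1) * cols = 3 * 3 = 9
Right (horizontal) placements: rows * (cols-1) = 4 * 2 = 8
Advantage = Left - Right = 9 - 8 = 1

1


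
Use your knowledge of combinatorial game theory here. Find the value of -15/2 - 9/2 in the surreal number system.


x = -15/2, y = 9/2
Converting to common denominator: 2
x = -15/2, y = 9/2
x - y = -15/2 - 9/2 = -12

-12


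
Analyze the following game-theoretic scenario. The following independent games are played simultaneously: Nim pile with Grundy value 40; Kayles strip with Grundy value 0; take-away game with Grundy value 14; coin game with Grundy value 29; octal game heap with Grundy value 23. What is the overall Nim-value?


By the Sprague-Grundy theorem, the Grundy value of a sum of games is the XOR of individual Grundy values.
Nim pile: Grundy value = 40. Running XOR: 0 XOR 40 = 40
Kayles strip: Grundy value = 0. Running XOR: 40 XOR 0 = 40
take-away game: Grundy value = 14. Running XOR: 40 XOR 14 = 38
coin game: Grundy value = 29. Running XOR: 38 XOR 29 = 59
octal game heap: Grundy value = 23. Running XOR: 59 XOR 23 = 44
The combined Grundy value is 44.

44


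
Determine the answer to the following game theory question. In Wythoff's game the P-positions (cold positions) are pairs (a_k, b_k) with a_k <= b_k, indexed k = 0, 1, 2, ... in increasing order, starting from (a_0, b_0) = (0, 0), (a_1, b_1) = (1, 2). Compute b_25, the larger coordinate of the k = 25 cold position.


By Wythoff's theorem, a_k = floor(k * phi) and b_k = floor(k * phi^2) = a_k + k, where phi = (1 + sqrt(5))/2 is the golden ratio.
phi = (1 + sqrt(5))/2 = 1.618034
phi^2 = phi + 1 = 2.618034
k = 25
k * phi^2 = 25 * 2.618034 = 65.450850
b_25 = floor(k * phi^2) = 65 (check: a_25 + k = 40 + 25 = 65)

65


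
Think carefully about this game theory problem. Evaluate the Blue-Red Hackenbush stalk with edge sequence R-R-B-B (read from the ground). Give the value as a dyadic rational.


Edges (from ground): R-R-B-B
By Berlekamp's sign-expansion rule, a Blue-Red Hackenbush stalk has the value of the surreal number whose sign sequence is the edge sequence with B -> + and R -> -.
Sign sequence: --++
Trace the sign expansion in the surreal number tree, starting from 0:
Edge 1: R (sign -) -> bounds (-inf, 0), value = -1
Edge 2: R (sign -) -> bounds (-inf, -1), value = -2
Edge 3: B (sign +) -> bounds (-2, -1), value = -3/2
Edge 4: B (sign +) -> bounds (-3/2, -1), value = -5/4
Game value = -5/4

-5/4


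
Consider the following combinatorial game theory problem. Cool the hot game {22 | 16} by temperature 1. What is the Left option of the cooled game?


Original game: {22 | 16} (a switch {a | b} with a > b).
Cooling by t (for t below the temperature (a - b)/2 = 3) taxes each move by t: {a | b} cooled by t is {a - t | b + t}.
Cooling amount: t = 1
Cooled Left option: 22 - 1 = 21
Cooled Right option: 16 + 1 = 17
Cooled game: {21 | 17}
Left option = 21

21


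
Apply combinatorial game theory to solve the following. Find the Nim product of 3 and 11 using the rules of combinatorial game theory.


Nim multiplication is bilinear over XOR: (u XOR v) * w = (u*w) XOR (v*w).
So we split each operand into its bit components and XOR the pairwise Nim products.
3 = 1 + 2 (as XOR of powers of 2).
11 = 1 + 2 + 8 (as XOR of powers of 2).
Using the standard Nim-product table on single bits:
  2*2 = 3,   2*4 = 8,   2*8 = 12,
  4*4 = 6,   4*8 = 11,  8*8 = 13,
and  1*x = x (identity), k*l = l*k (commutative).
Pairwise Nim products:
  1 * 1 = 1
  1 * 2 = 2
  1 * 8 = 8
  2 * 1 = 2
  2 * 2 = 3
  2 * 8 = 12
XOR them: 1 XOR 2 XOR 8 XOR 2 XOR 3 XOR 12 = 6.
Result: 3 * 11 = 6 (in Nim).

6


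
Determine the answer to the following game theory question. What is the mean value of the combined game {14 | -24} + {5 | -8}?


G1 = {14 | -24}, G2 = {5 | -8}
Each is a switch {a | b} with numbers a > b; its mean value is (a + b)/2, and mean value is additive over game sums: m(G1 + G2) = m(G1) + m(G2).
Mean of G1 = (14 + (-24))/2 = -10/2 = -5
Mean of G2 = (5 + (-8))/2 = -3/2 = -3/2
Mean of G1 + G2 = -5 + -3/2 = -13/2

-13/2


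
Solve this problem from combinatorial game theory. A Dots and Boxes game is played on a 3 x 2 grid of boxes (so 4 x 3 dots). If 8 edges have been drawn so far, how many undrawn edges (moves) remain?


Grid: 3 x 2 boxes, i.e. 4 rows and 3 columns of dots.
Horizontal edges: (rows + 1) * cols = 4 * 2 = 8
Vertical edges: rows * (cols + 1) = 3 * 3 = 9
Total edges: 8 + 9 = 17
Edges drawn: 8
Remaining: 17 - 8 = 9

9


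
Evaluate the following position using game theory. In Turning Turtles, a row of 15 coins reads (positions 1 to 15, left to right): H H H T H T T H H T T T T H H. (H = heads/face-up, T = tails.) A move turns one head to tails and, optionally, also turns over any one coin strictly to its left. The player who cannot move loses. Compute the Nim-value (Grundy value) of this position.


Coins: H H H T H T T H H T T T T H H
Key fact: a single head at position k behaves exactly like a Nim heap of size k (turning it to T and optionally flipping a coin at j < k corresponds to moving the heap from k to j, or to 0), and heads combine as a disjunctive sum (two heads at the same place would cancel, matching j XOR j = 0). So the Nim-value is the XOR of the 1-indexed positions of the heads.
Face-up positions (1-indexed): [1, 2, 3, 5, 8, 9, 14, 15]
XOR 0 with 1: 0 XOR 1 = 1
XOR 1 with 2: 1 XOR 2 = 3
XOR 3 with 3: 3 XOR 3 = 0
XOR 0 with 5: 0 XOR 5 = 5
XOR 5 with 8: 5 XOR 8 = 13
XOR 13 with 9: 13 XOR 9 = 4
XOR 4 with 14: 4 XOR 14 = 10
XOR 10 with 15: 10 XOR 15 = 5
Nim-value = 5

5


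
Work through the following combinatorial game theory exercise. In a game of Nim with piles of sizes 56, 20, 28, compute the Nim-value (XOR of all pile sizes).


We need the XOR (exclusive or) of all pile sizes.
After XOR-ing pile 1 (size 56): 0 XOR 56 = 56
After XOR-ing pile 2 (size 20): 56 XOR 20 = 44
After XOR-ing pile 3 (size 28): 44 XOR 28 = 48
The Nim-value of this position is 48.

48


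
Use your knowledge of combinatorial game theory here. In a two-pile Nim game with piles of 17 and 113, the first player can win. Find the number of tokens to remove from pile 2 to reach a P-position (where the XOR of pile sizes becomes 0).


Piles: 17 and 113
Current XOR: 17 XOR 113 = 96 (non-zero, so this is an N-position).
To make the XOR zero, we need to find a move that balances the piles.
For pile 2 (size 113): target = 113 XOR 96 = 17
We reduce pile 2 from 113 to 17.
Tokens removed: 113 - 17 = 96
Verification: 17 XOR 17 = 0

96


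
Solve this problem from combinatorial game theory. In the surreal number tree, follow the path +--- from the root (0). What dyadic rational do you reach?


Sign expansion: +---
Rule: track bounds (lo, hi), initially (-inf, +inf). On '+', the current value becomes lo and we move to the simplest number in (value, hi): value + 1 if hi = +inf, otherwise the midpoint (value + hi)/2. On '-', the current value becomes hi and we move to value - 1 if lo = -inf, otherwise the midpoint (lo + value)/2.
Start at 0.
Step 1: sign = +, move right. Bounds: (0, +inf). Value = 1
Step 2: sign = -, move left. Bounds: (0, 1). Value = 1/2
Step 3: sign = -, move left. Bounds: (0, 1/2). Value = 1/4
Step 4: sign = -, move left. Bounds: (0, 1/4). Value = 1/8
The surreal number with sign expansion +--- is 1/8.

1/8


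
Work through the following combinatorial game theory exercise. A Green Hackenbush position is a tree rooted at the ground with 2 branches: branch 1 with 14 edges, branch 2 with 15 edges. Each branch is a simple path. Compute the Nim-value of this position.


The tree has 2 branches from the ground vertex.
In Green Hackenbush, the Nim-value of a simple path of length k is k.
Branch 1: length 14, Nim-value = 14
Branch 2: length 15, Nim-value = 15
Total Nim-value = XOR of all branch values:
0 XOR 14 = 14
14 XOR 15 = 1
Nim-value of the tree = 1

1


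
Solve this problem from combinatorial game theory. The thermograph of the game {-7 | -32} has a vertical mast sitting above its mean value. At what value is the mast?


Game = {-7 | -32}, a switch {a | b} with numbers a > b.
Its thermograph has left wall a - t and right wall b + t, which meet at t = (a - b)/2, where both equal (a + b)/2. So the mast (mean value) is at (a + b)/2.
Mean = (-7 + (-32))/2 = -39/2 = -39/2

-39/2


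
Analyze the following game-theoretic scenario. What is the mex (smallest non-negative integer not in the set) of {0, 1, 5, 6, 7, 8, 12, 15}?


Set = {0, 1, 5, 6, 7, 8, 12, 15}
0 is in the set.
1 is in the set.
2 is NOT in the set. This is the mex.
mex = 2

2


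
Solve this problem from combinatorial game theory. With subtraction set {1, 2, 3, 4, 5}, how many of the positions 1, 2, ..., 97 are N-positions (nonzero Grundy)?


Subtraction set S = {1, 2, 3, 4, 5}, so G(n) = n mod 6.
G(n) = 0 when n is a multiple of 6.
Multiples of 6 in [1, 97]: 16
N-positions (nonzero Grundy) = 97 - 16 = 81

81


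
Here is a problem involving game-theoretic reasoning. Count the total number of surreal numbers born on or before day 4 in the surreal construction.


Day 0: {|} = 0 is born. Count = 1.
Day n: the number of surreal numbers born by day n is 2^(n+1) - 1.
By day 0: 2^1 - 1 = 1
By day 1: 2^2 - 1 = 3
By day 2: 2^3 - 1 = 7
By day 3: 2^4 - 1 = 15
By day 4: 2^5 - 1 = 31
By day 4: 31 surreal numbers.

31


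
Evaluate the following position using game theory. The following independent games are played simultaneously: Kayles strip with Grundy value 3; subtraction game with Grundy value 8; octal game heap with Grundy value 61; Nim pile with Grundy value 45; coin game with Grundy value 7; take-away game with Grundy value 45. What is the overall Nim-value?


By the Sprague-Grundy theorem, the Grundy value of a sum of games is the XOR of individual Grundy values.
Kayles strip: Grundy value = 3. Running XOR: 0 XOR 3 = 3
subtraction game: Grundy value = 8. Running XOR: 3 XOR 8 = 11
octal game heap: Grundy value = 61. Running XOR: 11 XOR 61 = 54
Nim pile: Grundy value = 45. Running XOR: 54 XOR 45 = 27
coin game: Grundy value = 7. Running XOR: 27 XOR 7 = 28
take-away game: Grundy value = 45. Running XOR: 28 XOR 45 = 49
The combined Grundy value is 49.

49


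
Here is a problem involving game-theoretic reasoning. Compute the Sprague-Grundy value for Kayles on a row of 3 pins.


Kayles: a move removes 1 or 2 adjacent pins from a contiguous row.
Removing pins from a row of k leaves two independent rows (a, b) with a + b = k - 1 (one pin) or a + b = k - 2 (two pins); an end removal gives a = 0.
By Sprague-Grundy, G(k) = mex{ G(a) XOR G(b) } over all these splits. G(0) = 0.
G(1): splits (0,0):0^0=0 -> mex({0}) = 1
G(2): splits (0,1):0^1=1 (0,0):0^0=0 -> mex({0, 1}) = 2
G(3): splits (0,2):0^2=2 (1,1):1^1=0 (0,1):0^1=1 -> mex({0, 1, 2}) = 3
Therefore G(3) = 3.

3


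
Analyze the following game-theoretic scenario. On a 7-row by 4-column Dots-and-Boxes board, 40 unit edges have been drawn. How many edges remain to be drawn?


Grid: 7 x 4 boxes, i.e. 8 rows and 5 columns of dots.
Horizontal edges: (rows + 1) * cols = 8 * 4 = 32
Vertical edges: rows * (cols + 1) = 7 * 5 = 35
Total edges: 32 + 35 = 67
Edges drawn: 40
Remaining: 67 - 40 = 27

27


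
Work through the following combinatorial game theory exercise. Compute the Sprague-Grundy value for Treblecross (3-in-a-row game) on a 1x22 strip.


Treblecross: place X on empty cells; 3-in-a-row wins.
Playing within two cells of an existing X lets the opponent win at once, so sensible play treats the cells i-2..i+2 around each X as dead. The player left with no safe cell loses, so this is a normal-play take-away game on strips of safe cells.
Placing X at cell i (0-indexed) of a strip of k safe cells leaves independent strips of sizes max(0, i-2) and max(0, k-i-3). Hence G(k) = mex{ G(max(0,i-2)) XOR G(max(0,k-i-3)) : 0 <= i < k }, with G(0) = 0.
G(1): splits (0,0):0^0=0 -> mex({0}) = 1
G(2): splits (0,0):0^0=0 -> mex({0}) = 1
G(3): splits (0,0):0^0=0 -> mex({0}) = 1
G(4): splits (0,1):0^1=1 (0,0):0^0=0 -> mex({0, 1}) = 2
G(5): splits (0,2):0^1=1 (0,1):0^1=1 (0,0):0^0=0 -> mex({0, 1}) = 2
G(6) = mex({1}) = 0
G(7) = mex({0, 1, 2}) = 3
G(8) = mex({0, 1, 2}) = 3
G(9) = mex({0, 2}) = 1
G(10) = mex({0, 2, 3}) = 1
G(11) = mex({0, 3}) = 1
G(12) = mex({1, 3}) = 0
G(13) = mex({0, 1, 2, 3}) = 4
G(14) = mex({0, 1, 2}) = 3
G(15) = mex({0, 1, 2}) = 3
G(16) = mex({0, 1, 2, 4}) = 3
G(17) = mex({0, 1, 3, 4}) = 2
G(18) = mex({0, 1, 3, 4}) = 2
G(19) = mex({0, 1, 3, 5}) = 2
G(20) = mex({0, 1, 2, 3, 5}) = 4
G(21) = mex({0, 1, 2, 3, 5}) = 4
G(22) = mex({1, 2, 6}) = 0
Therefore G(22) = 0.

0


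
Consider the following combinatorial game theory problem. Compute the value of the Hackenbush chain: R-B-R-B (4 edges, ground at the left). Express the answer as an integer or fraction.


Edges (from ground): R-B-R-B
By Berlekamp's sign-expansion rule, a Blue-Red Hackenbush stalk has the value of the surreal number whose sign sequence is the edge sequence with B -> + and R -> -.
Sign sequence: -+-+
Trace the sign expansion in the surreal number tree, starting from 0:
Edge 1: R (sign -) -> bounds (-inf, 0), value = -1
Edge 2: B (sign +) -> bounds (-1, 0), value = -1/2
Edge 3: R (sign -) -> bounds (-1, -1/2), value = -3/4
Edge 4: B (sign +) -> bounds (-3/4, -1/2), value = -5/8
Game value = -5/8

-5/8


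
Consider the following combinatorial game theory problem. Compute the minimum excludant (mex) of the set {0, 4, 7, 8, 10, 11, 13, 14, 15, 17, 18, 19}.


Set = {0, 4, 7, 8, 10, 11, 13, 14, 15, 17, 18, 19}
0 is in the set.
1 is NOT in the set. This is the mex.
mex = 1

1


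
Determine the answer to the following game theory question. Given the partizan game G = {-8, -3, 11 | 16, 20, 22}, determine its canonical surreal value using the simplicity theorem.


Left options: {-8, -3, 11}, max = 11
Right options: {16, 20, 22}, min = 16
All options are numbers and max(Left) < min(Right), so by the simplicity theorem the value is the simplest (earliest-born) number strictly between 11 and 16.
Integers 12 through 15 all lie strictly between 11 and 16.
Among integers, the simplest (lowest birthday = smallest |n|; 0 is born on day 0, +-n on day n) is 12.
No non-integer in the interval can be simpler: if x is a non-integer in the interval, then floor(x) or ceil(x) also lies in the interval (the interval contains an integer), and both are proper prefixes of x's sign expansion, i.e. born earlier. So the game value is 12.
Game value = 12

12


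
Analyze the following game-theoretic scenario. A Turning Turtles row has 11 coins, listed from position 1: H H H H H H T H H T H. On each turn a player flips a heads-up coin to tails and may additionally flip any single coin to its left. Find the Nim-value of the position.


Coins: H H H H H H T H H T H
Key fact: a single head at position k behaves exactly like a Nim heap of size k (turning it to T and optionally flipping a coin at j < k corresponds to moving the heap from k to j, or to 0), and heads combine as a disjunctive sum (two heads at the same place would cancel, matching j XOR j = 0). So the Nim-value is the XOR of the 1-indexed positions of the heads.
Face-up positions (1-indexed): [1, 2, 3, 4, 5, 6, 8, 9, 11]
XOR 0 with 1: 0 XOR 1 = 1
XOR 1 with 2: 1 XOR 2 = 3
XOR 3 with 3: 3 XOR 3 = 0
XOR 0 with 4: 0 XOR 4 = 4
XOR 4 with 5: 4 XOR 5 = 1
XOR 1 with 6: 1 XOR 6 = 7
XOR 7 with 8: 7 XOR 8 = 15
XOR 15 with 9: 15 XOR 9 = 6
XOR 6 with 11: 6 XOR 11 = 13
Nim-value = 13

13


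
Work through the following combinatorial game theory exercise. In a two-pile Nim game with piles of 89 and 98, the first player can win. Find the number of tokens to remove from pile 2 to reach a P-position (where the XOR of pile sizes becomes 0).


Piles: 89 and 98
Current XOR: 89 XOR 98 = 59 (non-zero, so this is an N-position).
To make the XOR zero, we need to find a move that balances the piles.
For pile 2 (size 98): target = 98 XOR 59 = 89
We reduce pile 2 from 98 to 89.
Tokens removed: 98 - 89 = 9
Verification: 89 XOR 89 = 0

9


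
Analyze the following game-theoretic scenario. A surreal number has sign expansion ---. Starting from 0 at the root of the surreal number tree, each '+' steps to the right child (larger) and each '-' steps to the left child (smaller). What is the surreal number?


Sign expansion: ---
Rule: track bounds (lo, hi), initially (-inf, +inf). On '+', the current value becomes lo and we move to the simplest number in (value, hi): value + 1 if hi = +inf, otherwise the midpoint (value + hi)/2. On '-', the current value becomes hi and we move to value - 1 if lo = -inf, otherwise the midpoint (lo + value)/2.
Start at 0.
Step 1: sign = -, move left. Bounds: (-inf, 0). Value = -1
Step 2: sign = -, move left. Bounds: (-inf, -1). Value = -2
Step 3: sign = -, move left. Bounds: (-inf, -2). Value = -3
The surreal number with sign expansion --- is -3.

-3


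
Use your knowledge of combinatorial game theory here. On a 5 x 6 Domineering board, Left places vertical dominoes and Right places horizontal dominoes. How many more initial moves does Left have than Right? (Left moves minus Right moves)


Board is 5 x 6 (rows x cols).
Left (vertical) placements: (rows-1) * cols = 4 * 6 = 24
Right (horizontal) placements: rows * (cols-1) = 5 * 5 = 25
Advantage = Left - Right = 24 - 25 = -1

-1


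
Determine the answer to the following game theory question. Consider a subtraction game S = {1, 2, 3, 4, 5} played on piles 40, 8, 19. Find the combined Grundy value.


Subtraction set: {1, 2, 3, 4, 5}
For this subtraction set, G(n) = n mod 6 (period = max + 1 = 6).
Pile 1 (size 40): G(40) = 40 mod 6 = 4
Pile 2 (size 8): G(8) = 8 mod 6 = 2
Pile 3 (size 19): G(19) = 19 mod 6 = 1
Total Grundy value = XOR of all: 4 XOR 2 XOR 1 = 7

7


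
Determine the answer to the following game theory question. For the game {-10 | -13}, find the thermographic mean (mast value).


Game = {-10 | -13}, a switch {a | b} with numbers a > b.
Its thermograph has left wall a - t and right wall b + t, which meet at t = (a - b)/2, where both equal (a + b)/2. So the mast (mean value) is at (a + b)/2.
Mean = (-10 + (-13))/2 = -23/2 = -23/2

-23/2


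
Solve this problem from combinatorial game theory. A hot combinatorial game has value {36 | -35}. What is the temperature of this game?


The game is {36 | -35}, a switch {a | b} with numbers a > b.
Cooling {a | b} by t gives {a - t | b + t}, which stops being hot when a - t = b + t, i.e. at t = (a - b)/2. So the temperature of a switch is (a - b)/2.
Temperature = (Left option - Right option) / 2
= (36 - (-35)) / 2
= 71 / 2
= 71/2

71/2


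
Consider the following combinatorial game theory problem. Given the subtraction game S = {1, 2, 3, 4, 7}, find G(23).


The subtraction set is S = {1, 2, 3, 4, 7}.
G(k) = mex{ G(k - s) : s in S, s <= k }. We compute iteratively: G(0) = 0.
G(1) = mex({0}) = 1
G(2) = mex({0, 1}) = 2
G(3) = mex({0, 1, 2}) = 3
G(4) = mex({0, 1, 2, 3}) = 4
G(5) = mex({1, 2, 3, 4}) = 0
G(6) = mex({0, 2, 3, 4}) = 1
G(7) = mex({0, 1, 3, 4}) = 2
G(8) = mex({0, 1, 2, 4}) = 3
G(9) = mex({0, 1, 2, 3}) = 4
G(10) = mex({1, 2, 3, 4}) = 0
G(11) = mex({0, 2, 3, 4}) = 1
Observe that G(5)..G(11) = 0, 1, 2, 3, 4, 0, 1 repeats G(0)..G(6) = 0, 1, 2, 3, 4, 0, 1.
For k >= max(S) = 7, G(k) is determined by the previous 7 values G(k-7)..G(k-1); a window of 7 consecutive values has recurred shifted by 5, so by induction G(k + 5) = G(k) for all k >= 0: the sequence is periodic from the start with period 5.
One period: G(0..4) = 0, 1, 2, 3, 4.
23 mod 5 = 3, so G(23) = G(3) = 3.

3


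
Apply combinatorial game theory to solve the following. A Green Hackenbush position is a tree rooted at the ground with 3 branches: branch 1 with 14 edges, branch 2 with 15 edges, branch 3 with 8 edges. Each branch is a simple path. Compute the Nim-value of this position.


The tree has 3 branches from the ground vertex.
In Green Hackenbush, the Nim-value of a simple path of length k is k.
Branch 1: length 14, Nim-value = 14
Branch 2: length 15, Nim-value = 15
Branch 3: length 8, Nim-value = 8
Total Nim-value = XOR of all branch values:
0 XOR 14 = 14
14 XOR 15 = 1
1 XOR 8 = 9
Nim-value of the tree = 9

9


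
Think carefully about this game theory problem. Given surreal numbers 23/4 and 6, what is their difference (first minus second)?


x = 23/4, y = 6
Converting to common denominator: 4
x = 23/4, y = 24/4
x - y = 23/4 - 6 = -1/4

-1/4


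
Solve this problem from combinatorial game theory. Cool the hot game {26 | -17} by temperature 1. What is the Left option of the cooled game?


Original game: {26 | -17} (a switch {a | b} with a > b).
Cooling by t (for t below the temperature (a - b)/2 = 43/2) taxes each move by t: {a | b} cooled by t is {a - t | b + t}.
Cooling amount: t = 1
Cooled Left option: 26 - 1 = 25
Cooled Right option: -17 + 1 = -16
Cooled game: {25 | -16}
Left option = 25

25


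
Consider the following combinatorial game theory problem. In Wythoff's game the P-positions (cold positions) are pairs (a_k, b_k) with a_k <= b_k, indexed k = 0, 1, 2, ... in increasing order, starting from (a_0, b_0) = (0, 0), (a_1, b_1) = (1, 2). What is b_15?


By Wythoff's theorem, a_k = floor(k * phi) and b_k = floor(k * phi^2) = a_k + k, where phi = (1 + sqrt(5))/2 is the golden ratio.
phi = (1 + sqrt(5))/2 = 1.618034
phi^2 = phi + 1 = 2.618034
k = 15
k * phi^2 = 15 * 2.618034 = 39.270510
b_15 = floor(k * phi^2) = 39 (check: a_15 + k = 24 + 15 = 39)

39


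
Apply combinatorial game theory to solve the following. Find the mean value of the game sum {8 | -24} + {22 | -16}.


G1 = {8 | -24}, G2 = {22 | -16}
Each is a switch {a | b} with numbers a > b; its mean value is (a + b)/2, and mean value is additive over game sums: m(G1 + G2) = m(G1) + m(G2).
Mean of G1 = (8 + (-24))/2 = -16/2 = -8
Mean of G2 = (22 + (-16))/2 = 6/2 = 3
Mean of G1 + G2 = -8 + 3 = -5

-5


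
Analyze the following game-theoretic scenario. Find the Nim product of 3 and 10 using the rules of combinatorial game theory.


Nim multiplication is bilinear over XOR: (u XOR v) * w = (u*w) XOR (v*w).
So we split each operand into its bit components and XOR the pairwise Nim products.
3 = 1 + 2 (as XOR of powers of 2).
10 = 2 + 8 (as XOR of powers of 2).
Using the standard Nim-product table on single bits:
  2*2 = 3,   2*4 = 8,   2*8 = 12,
  4*4 = 6,   4*8 = 11,  8*8 = 13,
and  1*x = x (identity), k*l = l*k (commutative).
Pairwise Nim products:
  1 * 2 = 2
  1 * 8 = 8
  2 * 2 = 3
  2 * 8 = 12
XOR them: 2 XOR 8 XOR 3 XOR 12 = 5.
Result: 3 * 10 = 5 (in Nim).

5


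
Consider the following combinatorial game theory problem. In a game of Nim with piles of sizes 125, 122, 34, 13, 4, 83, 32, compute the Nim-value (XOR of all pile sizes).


We need the XOR (exclusive or) of all pile sizes.
After XOR-ing pile 1 (size 125): 0 XOR 125 = 125
After XOR-ing pile 2 (size 122): 125 XOR 122 = 7
After XOR-ing pile 3 (size 34): 7 XOR 34 = 37
After XOR-ing pile 4 (size 13): 37 XOR 13 = 40
After XOR-ing pile 5 (size 4): 40 XOR 4 = 44
After XOR-ing pile 6 (size 83): 44 XOR 83 = 127
After XOR-ing pile 7 (size 32): 127 XOR 32 = 95
The Nim-value of this position is 95.

95


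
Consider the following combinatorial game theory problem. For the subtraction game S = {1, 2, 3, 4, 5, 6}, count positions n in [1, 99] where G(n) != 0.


Subtraction set S = {1, 2, 3, 4, 5, 6}, so G(n) = n mod 7.
G(n) = 0 when n is a multiple of 7.
Multiples of 7 in [1, 99]: 14
N-positions (nonzero Grundy) = 99 - 14 = 85

85


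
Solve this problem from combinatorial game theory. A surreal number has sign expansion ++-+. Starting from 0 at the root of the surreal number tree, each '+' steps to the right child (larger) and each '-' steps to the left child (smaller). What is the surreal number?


Sign expansion: ++-+
Rule: track bounds (lo, hi), initially (-inf, +inf). On '+', the current value becomes lo and we move to the simplest number in (value, hi): value + 1 if hi = +inf, otherwise the midpoint (value + hi)/2. On '-', the current value becomes hi and we move to value - 1 if lo = -inf, otherwise the midpoint (lo + value)/2.
Start at 0.
Step 1: sign = +, move right. Bounds: (0, +inf). Value = 1
Step 2: sign = +, move right. Bounds: (1, +inf). Value = 2
Step 3: sign = -, move left. Bounds: (1, 2). Value = 3/2
Step 4: sign = +, move right. Bounds: (3/2, 2). Value = 7/4
The surreal number with sign expansion ++-+ is 7/4.

7/4


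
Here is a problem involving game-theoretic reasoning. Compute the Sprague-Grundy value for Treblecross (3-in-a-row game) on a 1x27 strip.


Treblecross: place X on empty cells; 3-in-a-row wins.
Playing within two cells of an existing X lets the opponent win at once, so sensible play treats the cells i-2..i+2 around each X as dead. The player left with no safe cell loses, so this is a normal-play take-away game on strips of safe cells.
Placing X at cell i (0-indexed) of a strip of k safe cells leaves independent strips of sizes max(0, i-2) and max(0, k-i-3). Hence G(k) = mex{ G(max(0,i-2)) XOR G(max(0,k-i-3)) : 0 <= i < k }, with G(0) = 0.
G(1): splits (0,0):0^0=0 -> mex({0}) = 1
G(2): splits (0,0):0^0=0 -> mex({0}) = 1
G(3): splits (0,0):0^0=0 -> mex({0}) = 1
G(4): splits (0,1):0^1=1 (0,0):0^0=0 -> mex({0, 1}) = 2
G(5): splits (0,2):0^1=1 (0,1):0^1=1 (0,0):0^0=0 -> mex({0, 1}) = 2
G(6) = mex({1}) = 0
G(7) = mex({0, 1, 2}) = 3
G(8) = mex({0, 1, 2}) = 3
G(9) = mex({0, 2}) = 1
G(10) = mex({0, 2, 3}) = 1
G(11) = mex({0, 3}) = 1
G(12) = mex({1, 3}) = 0
G(13) = mex({0, 1, 2, 3}) = 4
G(14) = mex({0, 1, 2}) = 3
G(15) = mex({0, 1, 2}) = 3
G(16) = mex({0, 1, 2, 4}) = 3
G(17) = mex({0, 1, 3, 4}) = 2
G(18) = mex({0, 1, 3, 4}) = 2
G(19) = mex({0, 1, 3, 5}) = 2
G(20) = mex({0, 1, 2, 3, 5}) = 4
G(21) = mex({0, 1, 2, 3, 5}) = 4
G(22) = mex({1, 2, 6}) = 0
G(23) = mex({0, 1, 2, 3, 4, 6}) = 5
G(24) = mex({0, 1, 2, 3, 4}) = 5
G(25) = mex({0, 1, 3, 4, 7}) = 2
G(26) = mex({0, 1, 3, 4, 5, 7}) = 2
G(27) = mex({0, 1, 3, 5}) = 2
Therefore G(27) = 2.

2


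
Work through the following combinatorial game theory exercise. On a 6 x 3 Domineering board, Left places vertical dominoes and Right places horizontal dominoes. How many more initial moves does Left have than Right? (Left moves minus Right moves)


Board is 6 x 3 (rows x cols).
Left (vertical) placements: (rows-1) * cols = 5 * 3 = 15
Right (horizontal) placements: rows * (cols-1) = 6 * 2 = 12
Advantage = Left - Right = 15 - 12 = 3

3


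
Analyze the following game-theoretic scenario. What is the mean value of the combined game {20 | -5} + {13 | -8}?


G1 = {20 | -5}, G2 = {13 | -8}
Each is a switch {a | b} with numbers a > b; its mean value is (a + b)/2, and mean value is additive over game sums: m(G1 + G2) = m(G1) + m(G2).
Mean of G1 = (20 + (-5))/2 = 15/2 = 15/2
Mean of G2 = (13 + (-8))/2 = 5/2 = 5/2
Mean of G1 + G2 = 15/2 + 5/2 = 10

10


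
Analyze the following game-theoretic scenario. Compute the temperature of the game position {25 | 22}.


The game is {25 | 22}, a switch {a | b} with numbers a > b.
Cooling {a | b} by t gives {a - t | b + t}, which stops being hot when a - t = b + t, i.e. at t = (a - b)/2. So the temperature of a switch is (a - b)/2.
Temperature = (Left option - Right option) / 2
= (25 - (22)) / 2
= 3 / 2
= 3/2

3/2


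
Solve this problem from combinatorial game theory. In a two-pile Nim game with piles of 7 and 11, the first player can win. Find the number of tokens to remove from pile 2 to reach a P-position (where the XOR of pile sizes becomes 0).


Piles: 7 and 11
Current XOR: 7 XOR 11 = 12 (non-zero, so this is an N-position).
To make the XOR zero, we need to find a move that balances the piles.
For pile 2 (size 11): target = 11 XOR 12 = 7
We reduce pile 2 from 11 to 7.
Tokens removed: 11 - 7 = 4
Verification: 7 XOR 7 = 0

4


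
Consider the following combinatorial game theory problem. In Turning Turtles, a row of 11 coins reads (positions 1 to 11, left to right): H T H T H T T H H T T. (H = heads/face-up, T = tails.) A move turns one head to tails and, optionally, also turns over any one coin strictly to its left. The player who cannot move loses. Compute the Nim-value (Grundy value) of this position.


Coins: H T H T H T T H H T T
Key fact: a single head at position k behaves exactly like a Nim heap of size k (turning it to T and optionally flipping a coin at j < k corresponds to moving the heap from k to j, or to 0), and heads combine as a disjunctive sum (two heads at the same place would cancel, matching j XOR j = 0). So the Nim-value is the XOR of the 1-indexed positions of the heads.
Face-up positions (1-indexed): [1, 3, 5, 8, 9]
XOR 0 with 1: 0 XOR 1 = 1
XOR 1 with 3: 1 XOR 3 = 2
XOR 2 with 5: 2 XOR 5 = 7
XOR 7 with 8: 7 XOR 8 = 15
XOR 15 with 9: 15 XOR 9 = 6
Nim-value = 6

6


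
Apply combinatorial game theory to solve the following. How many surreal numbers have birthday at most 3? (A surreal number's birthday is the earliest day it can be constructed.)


Day 0: {|} = 0 is born. Count = 1.
Day n: the number of surreal numbers born by day n is 2^(n+1) - 1.
By day 0: 2^1 - 1 = 1
By day 1: 2^2 - 1 = 3
By day 2: 2^3 - 1 = 7
By day 3: 2^4 - 1 = 15
By day 3: 15 surreal numbers.

15


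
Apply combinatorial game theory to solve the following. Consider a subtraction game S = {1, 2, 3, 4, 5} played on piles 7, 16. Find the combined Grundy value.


Subtraction set: {1, 2, 3, 4, 5}
For this subtraction set, G(n) = n mod 6 (period = max + 1 = 6).
Pile 1 (size 7): G(7) = 7 mod 6 = 1
Pile 2 (size 16): G(16) = 16 mod 6 = 4
Total Grundy value = XOR of all: 1 XOR 4 = 5

5


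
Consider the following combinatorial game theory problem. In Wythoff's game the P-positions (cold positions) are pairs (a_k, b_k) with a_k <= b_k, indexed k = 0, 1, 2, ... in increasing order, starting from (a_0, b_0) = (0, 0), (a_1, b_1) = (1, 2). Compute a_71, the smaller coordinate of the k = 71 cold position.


By Wythoff's theorem, a_k = floor(k * phi) and b_k = floor(k * phi^2) = a_k + k, where phi = (1 + sqrt(5))/2 is the golden ratio.
phi = (1 + sqrt(5))/2 = 1.618034
k = 71
k * phi = 71 * 1.618034 = 114.880413
a_71 = floor(k * phi) = 114

114


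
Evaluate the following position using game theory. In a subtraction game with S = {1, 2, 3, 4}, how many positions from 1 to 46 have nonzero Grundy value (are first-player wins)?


Subtraction set S = {1, 2, 3, 4}, so G(n) = n mod 5.
G(n) = 0 when n is a multiple of 5.
Multiples of 5 in [1, 46]: 9
N-positions (nonzero Grundy) = 46 - 9 = 37

37


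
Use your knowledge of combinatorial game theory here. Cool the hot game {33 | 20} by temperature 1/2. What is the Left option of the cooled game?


Original game: {33 | 20} (a switch {a | b} with a > b).
Cooling by t (for t below the temperature (a - b)/2 = 13/2) taxes each move by t: {a | b} cooled by t is {a - t | b + t}.
Cooling amount: t = 1/2
Cooled Left option: 33 - 1/2 = 65/2
Cooled Right option: 20 + 1/2 = 41/2
Cooled game: {65/2 | 41/2}
Left option = 65/2

65/2


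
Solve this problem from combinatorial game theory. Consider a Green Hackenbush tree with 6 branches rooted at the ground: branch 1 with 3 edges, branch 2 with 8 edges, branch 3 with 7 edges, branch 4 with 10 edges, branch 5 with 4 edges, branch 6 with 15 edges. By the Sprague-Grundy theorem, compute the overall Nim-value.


The tree has 6 branches from the ground vertex.
In Green Hackenbush, the Nim-value of a simple path of length k is k.
Branch 1: length 3, Nim-value = 3
Branch 2: length 8, Nim-value = 8
Branch 3: length 7, Nim-value = 7
Branch 4: length 10, Nim-value = 10
Branch 5: length 4, Nim-value = 4
Branch 6: length 15, Nim-value = 15
Total Nim-value = XOR of all branch values:
0 XOR 3 = 3
3 XOR 8 = 11
11 XOR 7 = 12
12 XOR 10 = 6
6 XOR 4 = 2
2 XOR 15 = 13
Nim-value of the tree = 13

13


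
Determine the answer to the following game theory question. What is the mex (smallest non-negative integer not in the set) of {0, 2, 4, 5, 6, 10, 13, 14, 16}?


Set = {0, 2, 4, 5, 6, 10, 13, 14, 16}
0 is in the set.
1 is NOT in the set. This is the mex.
mex = 1

1


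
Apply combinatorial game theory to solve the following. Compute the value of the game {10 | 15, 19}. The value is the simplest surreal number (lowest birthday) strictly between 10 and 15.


Left options: {10}, max = 10
Right options: {15, 19}, min = 15
All options are numbers and max(Left) < min(Right), so by the simplicity theorem the value is the simplest (earliest-born) number strictly between 10 and 15.
Integers 11 through 14 all lie strictly between 10 and 15.
Among integers, the simplest (lowest birthday = smallest |n|; 0 is born on day 0, +-n on day n) is 11.
No non-integer in the interval can be simpler: if x is a non-integer in the interval, then floor(x) or ceil(x) also lies in the interval (the interval contains an integer), and both are proper prefixes of x's sign expansion, i.e. born earlier. So the game value is 11.
Game value = 11

11


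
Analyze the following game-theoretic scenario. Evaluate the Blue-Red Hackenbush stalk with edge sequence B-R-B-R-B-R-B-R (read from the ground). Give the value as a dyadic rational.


Edges (from ground): B-R-B-R-B-R-B-R
By Berlekamp's sign-expansion rule, a Blue-Red Hackenbush stalk has the value of the surreal number whose sign sequence is the edge sequence with B -> + and R -> -.
Sign sequence: +-+-+-+-
Trace the sign expansion in the surreal number tree, starting from 0:
Edge 1: B (sign +) -> bounds (0, +inf), value = 1
Edge 2: R (sign -) -> bounds (0, 1), value = 1/2
Edge 3: B (sign +) -> bounds (1/2, 1), value = 3/4
Edge 4: R (sign -) -> bounds (1/2, 3/4), value = 5/8
Edge 5: B (sign +) -> bounds (5/8, 3/4), value = 11/16
Edge 6: R (sign -) -> bounds (5/8, 11/16), value = 21/32
Edge 7: B (sign +) -> bounds (21/32, 11/16), value = 43/64
Edge 8: R (sign -) -> bounds (21/32, 43/64), value = 85/128
Game value = 85/128

85/128


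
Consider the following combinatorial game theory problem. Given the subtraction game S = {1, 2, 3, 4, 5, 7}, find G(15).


The subtraction set is S = {1, 2, 3, 4, 5, 7}.
G(k) = mex{ G(k - s) : s in S, s <= k }. We compute iteratively: G(0) = 0.
G(1) = mex({0}) = 1
G(2) = mex({0, 1}) = 2
G(3) = mex({0, 1, 2}) = 3
G(4) = mex({0, 1, 2, 3}) = 4
G(5) = mex({0, 1, 2, 3, 4}) = 5
G(6) = mex({1, 2, 3, 4, 5}) = 0
G(7) = mex({0, 2, 3, 4, 5}) = 1
G(8) = mex({0, 1, 3, 4, 5}) = 2
G(9) = mex({0, 1, 2, 4, 5}) = 3
G(10) = mex({0, 1, 2, 3, 5}) = 4
G(11) = mex({0, 1, 2, 3, 4}) = 5
G(12) = mex({1, 2, 3, 4, 5}) = 0
Observe that G(6)..G(12) = 0, 1, 2, 3, 4, 5, 0 repeats G(0)..G(6) = 0, 1, 2, 3, 4, 5, 0.
For k >= max(S) = 7, G(k) is determined by the previous 7 values G(k-7)..G(k-1); a window of 7 consecutive values has recurred shifted by 6, so by induction G(k + 6) = G(k) for all k >= 0: the sequence is periodic from the start with period 6.
One period: G(0..5) = 0, 1, 2, 3, 4, 5.
15 mod 6 = 3, so G(15) = G(3) = 3.

3


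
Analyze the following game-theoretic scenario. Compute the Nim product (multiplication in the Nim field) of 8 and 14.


Nim multiplication is bilinear over XOR: (u XOR v) * w = (u*w) XOR (v*w).
So we split each operand into its bit components and XOR the pairwise Nim products.
8 = 8 (as XOR of powers of 2).
14 = 2 + 4 + 8 (as XOR of powers of 2).
Using the standard Nim-product table on single bits:
  2*2 = 3,   2*4 = 8,   2*8 = 12,
  4*4 = 6,   4*8 = 11,  8*8 = 13,
and  1*x = x (identity), k*l = l*k (commutative).
Pairwise Nim products:
  8 * 2 = 12
  8 * 4 = 11
  8 * 8 = 13
XOR them: 12 XOR 11 XOR 13 = 10.
Result: 8 * 14 = 10 (in Nim).

10


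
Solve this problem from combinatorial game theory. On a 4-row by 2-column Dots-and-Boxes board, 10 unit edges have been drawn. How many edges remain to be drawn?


Grid: 4 x 2 boxes, i.e. 5 rows and 3 columns of dots.
Horizontal edges: (rows + 1) * cols = 5 * 2 = 10
Vertical edges: rows * (cols + 1) = 4 * 3 = 12
Total edges: 10 + 12 = 22
Edges drawn: 10
Remaining: 22 - 10 = 12

12


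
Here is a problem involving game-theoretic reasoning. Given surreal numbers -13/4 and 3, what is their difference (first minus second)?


x = -13/4, y = 3
Converting to common denominator: 4
x = -13/4, y = 12/4
x - y = -13/4 - 3 = -25/4

-25/4


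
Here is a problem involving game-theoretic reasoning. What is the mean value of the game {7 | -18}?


Game = {7 | -18}, a switch {a | b} with numbers a > b.
Its thermograph has left wall a - t and right wall b + t, which meet at t = (a - b)/2, where both equal (a + b)/2. So the mast (mean value) is at (a + b)/2.
Mean = (7 + (-18))/2 = -11/2 = -11/2

-11/2


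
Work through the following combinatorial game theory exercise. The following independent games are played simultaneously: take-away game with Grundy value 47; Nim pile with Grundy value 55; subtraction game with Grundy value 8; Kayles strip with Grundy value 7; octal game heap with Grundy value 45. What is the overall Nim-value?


By the Sprague-Grundy theorem, the Grundy value of a sum of games is the XOR of individual Grundy values.
take-away game: Grundy value = 47. Running XOR: 0 XOR 47 = 47
Nim pile: Grundy value = 55. Running XOR: 47 XOR 55 = 24
subtraction game: Grundy value = 8. Running XOR: 24 XOR 8 = 16
Kayles strip: Grundy value = 7. Running XOR: 16 XOR 7 = 23
octal game heap: Grundy value = 45. Running XOR: 23 XOR 45 = 58
The combined Grundy value is 58.

58


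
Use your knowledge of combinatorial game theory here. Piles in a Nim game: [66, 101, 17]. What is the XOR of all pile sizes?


We need the XOR (exclusive or) of all pile sizes.
After XOR-ing pile 1 (size 66): 0 XOR 66 = 66
After XOR-ing pile 2 (size 101): 66 XOR 101 = 39
After XOR-ing pile 3 (size 17): 39 XOR 17 = 54
The Nim-value of this position is 54.

54


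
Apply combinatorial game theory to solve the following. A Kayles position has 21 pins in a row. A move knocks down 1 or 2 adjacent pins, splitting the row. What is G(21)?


Kayles: a move removes 1 or 2 adjacent pins from a contiguous row.
Removing pins from a row of k leaves two independent rows (a, b) with a + b = k - 1 (one pin) or a + b = k - 2 (two pins); an end removal gives a = 0.
By Sprague-Grundy, G(k) = mex{ G(a) XOR G(b) } over all these splits. G(0) = 0.
G(1): splits (0,0):0^0=0 -> mex({0}) = 1
G(2): splits (0,1):0^1=1 (0,0):0^0=0 -> mex({0, 1}) = 2
G(3): splits (0,2):0^2=2 (1,1):1^1=0 (0,1):0^1=1 -> mex({0, 1, 2}) = 3
G(4): splits (0,3):0^3=3 (1,2):1^2=3 (0,2):0^2=2 (1,1):1^1=0 -> mex({0, 2, 3}) = 1
G(5): splits (0,4):0^1=1 (1,3):1^3=2 (2,2):2^2=0 (0,3):0^3=3 (1,2):1^2=3 -> mex({0, 1, 2, 3}) = 4
G(6) = mex({0, 1, 2, 4}) = 3
G(7) = mex({0, 1, 3, 4, 5}) = 2
G(8) = mex({0, 2, 3, 5, 6}) = 1
G(9) = mex({0, 1, 2, 3, 6, 7}) = 4
G(10) = mex({0, 1, 3, 4, 5, 7}) = 2
G(11) = mex({0, 1, 2, 3, 4, 5}) = 6
G(12) = mex({0, 1, 2, 3, 5, 6, 7}) = 4
G(13) = mex({0, 2, 3, 4, 6, 7}) = 1
G(14) = mex({0, 1, 4, 5, 6, 7}) = 2
G(15) = mex({0, 1, 2, 3, 4, 5, 6}) = 7
G(16) = mex({0, 2, 3, 5, 6, 7}) = 1
G(17) = mex({0, 1, 2, 3, 5, 6, 7}) = 4
G(18) = mex({0, 1, 2, 4, 5, 6}) = 3
G(19) = mex({0, 1, 3, 4, 5, 7}) = 2
G(20) = mex({0, 2, 3, 4, 5, 6, 7}) = 1
G(21) = mex({0, 1, 2, 3, 5, 6, 7}) = 4
Therefore G(21) = 4.

4


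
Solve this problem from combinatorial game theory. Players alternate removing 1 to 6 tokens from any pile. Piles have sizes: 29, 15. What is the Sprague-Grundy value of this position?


Subtraction set: {1, 2, 3, 4, 5, 6}
For this subtraction set, G(n) = n mod 7 (period = max + 1 = 7).
Pile 1 (size 29): G(29) = 29 mod 7 = 1
Pile 2 (size 15): G(15) = 15 mod 7 = 1
Total Grundy value = XOR of all: 1 XOR 1 = 0

0


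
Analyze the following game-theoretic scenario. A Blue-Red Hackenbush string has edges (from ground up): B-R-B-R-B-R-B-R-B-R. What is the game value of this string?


Edges (from ground): B-R-B-R-B-R-B-R-B-R
By Berlekamp's sign-expansion rule, a Blue-Red Hackenbush stalk has the value of the surreal number whose sign sequence is the edge sequence with B -> + and R -> -.
Sign sequence: +-+-+-+-+-
Trace the sign expansion in the surreal number tree, starting from 0:
Edge 1: B (sign +) -> bounds (0, +inf), value = 1
Edge 2: R (sign -) -> bounds (0, 1), value = 1/2
Edge 3: B (sign +) -> bounds (1/2, 1), value = 3/4
Edge 4: R (sign -) -> bounds (1/2, 3/4), value = 5/8
Edge 5: B (sign +) -> bounds (5/8, 3/4), value = 11/16
Edge 6: R (sign -) -> bounds (5/8, 11/16), value = 21/32
Edge 7: B (sign +) -> bounds (21/32, 11/16), value = 43/64
Edge 8: R (sign -) -> bounds (21/32, 43/64), value = 85/128
Edge 9: B (sign +) -> bounds (85/128, 43/64), value = 171/256
Edge 10: R (sign -) -> bounds (85/128, 171/256), value = 341/512
Game value = 341/512

341/512
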